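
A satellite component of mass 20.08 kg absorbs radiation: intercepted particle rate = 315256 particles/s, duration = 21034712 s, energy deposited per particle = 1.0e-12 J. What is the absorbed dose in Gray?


Total energy deposited = rate * time * E_per
  = 315256 * 21034712 * 1.0e-12 = 6.6313 J
Dose = E_total / mass = 6.6313 / 20.08
Dose = 0.330245 Gy

0.3302 Gy


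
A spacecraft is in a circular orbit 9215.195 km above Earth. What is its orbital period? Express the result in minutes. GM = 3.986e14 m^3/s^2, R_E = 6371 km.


r = 15586.1950 km = 1.5586195e+07 m
T = 2*pi*sqrt(r^3/mu) = 2*pi*sqrt(3.7863462e+21 / 3.986e14)
T = 19365.1729 s = 322.7529 min

322.7529 minutes


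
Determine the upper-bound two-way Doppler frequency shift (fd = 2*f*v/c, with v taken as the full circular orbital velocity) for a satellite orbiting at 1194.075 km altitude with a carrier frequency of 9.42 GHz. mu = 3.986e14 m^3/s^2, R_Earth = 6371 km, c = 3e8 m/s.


r = 7.565075e+06 m
v = sqrt(mu/r) = 7258.7532 m/s (worst-case radial velocity)
f = 9.42 GHz = 9.42e+09 Hz
fd = 2*f*v/c = 2*9.42e+09*7258.7532/3.0e+08
fd = 455849.6985 Hz

455849.6985 Hz


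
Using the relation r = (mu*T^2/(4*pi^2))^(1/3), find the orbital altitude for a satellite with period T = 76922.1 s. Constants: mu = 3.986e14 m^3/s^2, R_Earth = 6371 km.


T = 76922.1 s
r = (mu*T^2/(4*pi^2))^(1/3) = (3.986e14 * 76922.1^2 / (4*pi^2))^(1/3)
r = 3.9092485e+07 m = 39092.4846 km
alt = r - R_E = 39092.4846 - 6371 = 32721.4846 km

32721.4846 km


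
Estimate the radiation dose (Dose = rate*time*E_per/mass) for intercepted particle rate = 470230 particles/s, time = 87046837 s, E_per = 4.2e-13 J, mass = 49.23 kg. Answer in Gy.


Total energy deposited = rate * time * E_per
  = 470230 * 87046837 * 4.2e-13 = 17.1915 J
Dose = E_total / mass = 17.1915 / 49.23
Dose = 0.3492069 Gy

0.3492 Gy


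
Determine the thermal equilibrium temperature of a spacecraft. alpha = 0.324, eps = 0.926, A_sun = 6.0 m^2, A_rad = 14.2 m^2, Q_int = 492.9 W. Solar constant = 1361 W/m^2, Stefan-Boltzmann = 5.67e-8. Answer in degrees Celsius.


Numerator = alpha*S*A_sun + Q_int = 0.324*1361*6.0 + 492.9 = 3138.6840 W
Denominator = eps*sigma*A_rad = 0.926*5.67e-8*14.2 = 7.4555964e-07 W/K^4
T^4 = 4.2098363e+09 K^4
T = 254.7219 K = -18.4281 C

-18.4281 degrees Celsius


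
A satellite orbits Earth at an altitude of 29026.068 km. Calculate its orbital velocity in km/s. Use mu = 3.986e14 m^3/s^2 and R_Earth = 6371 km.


r = R_E + alt = 6371.0 + 29026.068 = 35397.0680 km = 3.5397068e+07 m
v = sqrt(mu/r) = sqrt(3.986e14 / 3.5397068e+07) = 3355.7145 m/s = 3.3557 km/s

3.3557 km/s


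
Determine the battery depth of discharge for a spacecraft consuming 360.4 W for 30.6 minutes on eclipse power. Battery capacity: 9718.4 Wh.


E_used = P * t / 60 = 360.4 * 30.6 / 60 = 183.8040 Wh
DOD = E_used / E_total * 100 = 183.8040 / 9718.4 * 100
DOD = 1.8913 %

1.8913 %


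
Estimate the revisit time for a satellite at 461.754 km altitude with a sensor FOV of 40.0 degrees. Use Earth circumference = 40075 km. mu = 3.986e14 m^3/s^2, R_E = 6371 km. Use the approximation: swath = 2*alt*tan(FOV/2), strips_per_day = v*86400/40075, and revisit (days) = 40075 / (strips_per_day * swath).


swath = 2*461.754*tan(0.3490659) = 336.1294 km
v = sqrt(mu/r) = 7637.8435 m/s = 7.6378 km/s
strips/day = v*86400/40075 = 7.6378*86400/40075 = 16.4669
coverage/day = strips * swath = 16.4669 * 336.1294 = 5534.9984 km
revisit = 40075 / 5534.9984 = 7.2403 days

7.2403 days


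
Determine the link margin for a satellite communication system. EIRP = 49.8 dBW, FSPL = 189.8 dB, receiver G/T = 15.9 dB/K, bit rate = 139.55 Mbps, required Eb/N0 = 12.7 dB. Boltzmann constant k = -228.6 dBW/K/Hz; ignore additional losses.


C/N0 = EIRP - FSPL + G/T - k = 49.8 - 189.8 + 15.9 - (-228.6)
C/N0 = 104.5000 dB-Hz
R_b = 139.55 Mbps = 1.3955e+08 bps -> 10*log10(R_b) = 81.4473 dB-Hz
Eb/N0 = C/N0 - 10*log10(R_b) = 104.5000 - 81.4473 = 23.0527 dB
Margin = Eb/N0 - Eb/N0_req = 23.0527 - 12.7 = 10.3527 dB (link closes)

10.3527 dB


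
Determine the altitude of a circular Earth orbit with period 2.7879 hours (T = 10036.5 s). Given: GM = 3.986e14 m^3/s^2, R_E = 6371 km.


T = 10036.5 s
r = (mu*T^2/(4*pi^2))^(1/3) = (3.986e14 * 10036.5^2 / (4*pi^2))^(1/3)
r = 1.0056512e+07 m = 10056.5121 km
alt = r - R_E = 10056.5121 - 6371 = 3685.5121 km

3685.5121 km


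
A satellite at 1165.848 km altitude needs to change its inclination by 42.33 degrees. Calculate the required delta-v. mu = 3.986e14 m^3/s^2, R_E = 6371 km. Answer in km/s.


r = 7536.8480 km = 7.536848e+06 m
V = sqrt(mu/r) = 7272.3332 m/s
di = 42.33 deg = 0.7387979 rad
dV = 2*V*sin(di/2) = 2*7272.3332*sin(0.3693989)
dV = 5251.4242 m/s = 5.2514 km/s

5.2514 km/s


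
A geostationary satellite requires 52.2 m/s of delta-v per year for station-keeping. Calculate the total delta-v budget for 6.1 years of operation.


dV = rate * years = 52.2 * 6.1
dV = 318.4200 m/s

318.4200 m/s


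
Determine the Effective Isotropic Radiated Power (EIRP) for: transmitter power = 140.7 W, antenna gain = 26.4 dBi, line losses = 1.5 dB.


Pt = 140.7 W = 21.4829 dBW
EIRP = Pt_dBW + Gt - losses = 21.4829 + 26.4 - 1.5 = 46.3829 dBW

46.3829 dBW


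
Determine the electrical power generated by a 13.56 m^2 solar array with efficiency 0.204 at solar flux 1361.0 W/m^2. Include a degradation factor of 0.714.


P = area * eta * S * degradation
P = 13.56 * 0.204 * 1361.0 * 0.714
P = 2688.1048 W

2688.1048 W


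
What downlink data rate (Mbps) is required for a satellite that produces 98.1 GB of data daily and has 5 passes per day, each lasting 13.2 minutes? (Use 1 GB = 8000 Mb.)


total contact time = 5 * 13.2 * 60 = 3960.0000 s
data = 98.1 GB = 784800.0000 Mb
rate = 784800.0000 / 3960.0000 = 198.1818 Mbps

198.1818 Mbps


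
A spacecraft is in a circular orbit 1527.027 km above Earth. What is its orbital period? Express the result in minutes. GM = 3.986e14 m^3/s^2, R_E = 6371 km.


r = 7898.0270 km = 7.898027e+06 m
T = 2*pi*sqrt(r^3/mu) = 2*pi*sqrt(4.9266969e+20 / 3.986e14)
T = 6985.3656 s = 116.4228 min

116.4228 minutes


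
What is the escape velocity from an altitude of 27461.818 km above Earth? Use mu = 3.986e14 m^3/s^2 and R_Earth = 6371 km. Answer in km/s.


r = 6371.0 + 27461.818 = 33832.8180 km = 3.3832818e+07 m
v_esc = sqrt(2*mu/r) = sqrt(2*3.986e14 / 3.3832818e+07)
v_esc = 4854.1653 m/s = 4.8542 km/s

4.8542 km/s


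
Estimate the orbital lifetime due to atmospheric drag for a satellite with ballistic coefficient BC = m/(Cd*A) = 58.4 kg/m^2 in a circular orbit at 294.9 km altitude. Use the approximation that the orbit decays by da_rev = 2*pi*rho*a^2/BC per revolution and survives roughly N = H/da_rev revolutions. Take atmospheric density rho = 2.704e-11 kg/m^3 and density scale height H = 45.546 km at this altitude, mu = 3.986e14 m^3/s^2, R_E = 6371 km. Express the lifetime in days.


a = R_E + alt = 6665.9000 km = 6.6659e+06 m
da_rev = 2*pi*rho*a^2/BC = 2*pi*2.704e-11*(6.6659e+06)^2/58.4 = 129.268080 m per revolution
N = H/da_rev = 45546.0000 m / 129.268080 m = 352.3376 revolutions
P = 2*pi*sqrt(a^3/mu) = 5416.2589 s
lifetime = N*P = 352.3376 * 5416.2589 = 1.9083514e+06 s = 22.0874 days

22.0874 days


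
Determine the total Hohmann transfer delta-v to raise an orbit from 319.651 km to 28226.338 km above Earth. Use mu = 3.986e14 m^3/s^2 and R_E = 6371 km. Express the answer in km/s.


r1 = 6690.6510 km = 6.690651e+06 m
r2 = 34597.3380 km = 3.4597338e+07 m
dv1 = sqrt(mu/r1)*(sqrt(2*r2/(r1+r2)) - 1) = 2273.6222 m/s
dv2 = sqrt(mu/r2)*(1 - sqrt(2*r1/(r1+r2))) = 1461.9324 m/s
total dv = |dv1| + |dv2| = 2273.6222 + 1461.9324 = 3735.5546 m/s = 3.7356 km/s

3.7356 km/s


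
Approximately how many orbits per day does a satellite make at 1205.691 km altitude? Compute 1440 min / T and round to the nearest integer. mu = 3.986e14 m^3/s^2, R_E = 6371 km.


r = 7.576691e+06 m
T = 2*pi*sqrt(r^3/mu) = 6563.4259 s = 109.3904 min
revs/day = 1440 / 109.3904 = 13.1639
Rounded: 13 revolutions per day

13 revolutions per day


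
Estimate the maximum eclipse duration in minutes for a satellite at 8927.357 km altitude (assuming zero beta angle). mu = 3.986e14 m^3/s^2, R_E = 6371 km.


r = 15298.3570 km
T = 313.8536 min
Eclipse fraction = arcsin(R_E/r)/pi = arcsin(6371.0000/15298.3570)/pi
= arcsin(0.4164499)/pi = 0.1367259
Eclipse duration = 0.1367259 * 313.8536 = 42.9119 min

42.9119 minutes


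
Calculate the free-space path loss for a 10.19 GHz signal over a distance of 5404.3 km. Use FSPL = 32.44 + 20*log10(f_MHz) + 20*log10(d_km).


f = 10.19 GHz = 10190.0000 MHz
d = 5404.3 km
FSPL = 32.44 + 20*log10(10190.0000) + 20*log10(5404.3)
FSPL = 32.44 + 80.1635 + 74.6548
FSPL = 187.2583 dB

187.2583 dB


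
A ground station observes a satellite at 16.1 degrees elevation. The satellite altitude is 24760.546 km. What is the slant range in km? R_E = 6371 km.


h = 24760.546 km, el = 16.1 deg
d = -R_E*sin(el) + sqrt((R_E*sin(el))^2 + 2*R_E*h + h^2)
d = -6371.0000*sin(0.280998) + sqrt((6371.0000*0.2773147)^2 + 2*6371.0000*24760.546 + 24760.546^2)
d = 28757.0714 km

28757.0714 km


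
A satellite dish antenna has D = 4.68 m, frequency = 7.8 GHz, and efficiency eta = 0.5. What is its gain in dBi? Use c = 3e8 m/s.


lambda = c/f = 3e8 / 7.8e+09 = 0.03846154 m
G = eta*(pi*D/lambda)^2 = 0.5*(pi*4.68/0.03846154)^2
G = 73064.7919 (linear)
G = 10*log10(73064.7919) = 48.6371 dBi

48.6371 dBi


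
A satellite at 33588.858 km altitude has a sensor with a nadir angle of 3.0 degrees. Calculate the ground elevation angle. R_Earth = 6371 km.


r = R_E + alt = 39959.8580 km
Law of sines in the satellite / Earth-center / ground-point triangle:
  sin(nadir)/R_E = sin(90 + el)/r  =>  cos(el) = (r/R_E)*sin(nadir)
cos(el) = (39959.8580 / 6371.0000) * sin(3.0 deg) = 0.3282589
el = arccos(0.3282589) = 70.8369 deg
(Earth-central angle = 90 - nadir - el = 16.1631 deg)

70.8369 degrees


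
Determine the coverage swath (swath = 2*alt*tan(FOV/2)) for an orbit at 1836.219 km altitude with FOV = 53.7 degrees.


FOV = 53.7 deg = 0.9372418 rad
swath = 2 * alt * tan(FOV/2) = 2 * 1836.219 * tan(0.4686209)
swath = 2 * 1836.219 * 0.5062322
swath = 1859.1062 km

1859.1062 km


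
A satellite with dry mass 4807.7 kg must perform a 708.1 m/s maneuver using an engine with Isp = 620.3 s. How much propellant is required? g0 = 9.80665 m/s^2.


ve = Isp * g0 = 620.3 * 9.80665 = 6083.064995 m/s
mass ratio = exp(dv/ve) = exp(708.1/6083.064995) = 1.12345093
m_prop = m_dry * (mr - 1) = 4807.7 * (1.12345093 - 1)
m_prop = 593.5150 kg

593.5150 kg


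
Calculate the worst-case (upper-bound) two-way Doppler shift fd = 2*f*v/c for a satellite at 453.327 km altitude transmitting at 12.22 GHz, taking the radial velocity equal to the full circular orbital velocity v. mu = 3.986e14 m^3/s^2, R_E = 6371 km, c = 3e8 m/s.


r = 6.824327e+06 m
v = sqrt(mu/r) = 7642.5578 m/s (worst-case radial velocity)
f = 12.22 GHz = 1.222e+10 Hz
fd = 2*f*v/c = 2*1.222e+10*7642.5578/3.0e+08
fd = 622613.7101 Hz

622613.7101 Hz


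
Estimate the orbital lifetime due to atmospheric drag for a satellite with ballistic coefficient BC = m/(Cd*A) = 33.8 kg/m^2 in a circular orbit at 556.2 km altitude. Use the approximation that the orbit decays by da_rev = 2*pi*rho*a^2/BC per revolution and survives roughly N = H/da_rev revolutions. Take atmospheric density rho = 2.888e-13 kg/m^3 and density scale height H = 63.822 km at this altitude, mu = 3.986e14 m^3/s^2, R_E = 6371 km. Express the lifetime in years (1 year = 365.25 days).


a = R_E + alt = 6927.2000 km = 6.9272e+06 m
da_rev = 2*pi*rho*a^2/BC = 2*pi*2.888e-13*(6.9272e+06)^2/33.8 = 2.576178 m per revolution
N = H/da_rev = 63822.0000 m / 2.576178 m = 24773.9125 revolutions
P = 2*pi*sqrt(a^3/mu) = 5737.8318 s
lifetime = N*P = 24773.9125 * 5737.8318 = 1.4214854e+08 s = 1645.2378 days
years = 1645.2378 / 365.25 = 4.5044 years

4.5044 years


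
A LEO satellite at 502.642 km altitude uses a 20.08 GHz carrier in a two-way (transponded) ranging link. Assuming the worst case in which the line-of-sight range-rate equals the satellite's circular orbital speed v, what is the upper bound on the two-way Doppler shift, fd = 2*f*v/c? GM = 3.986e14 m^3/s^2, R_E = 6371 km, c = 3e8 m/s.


r = 6.873642e+06 m
v = sqrt(mu/r) = 7615.0927 m/s (worst-case radial velocity)
f = 20.08 GHz = 2.008e+10 Hz
fd = 2*f*v/c = 2*2.008e+10*7615.0927/3.0e+08
fd = 1.0194071e+06 Hz

1.0194e+06 Hz


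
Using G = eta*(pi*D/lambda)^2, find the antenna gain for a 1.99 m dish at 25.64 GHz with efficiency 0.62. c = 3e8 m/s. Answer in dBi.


lambda = c/f = 3e8 / 2.564e+10 = 0.01170047 m
G = eta*(pi*D/lambda)^2 = 0.62*(pi*1.99/0.01170047)^2
G = 177007.2765 (linear)
G = 10*log10(177007.2765) = 52.4799 dBi

52.4799 dBi


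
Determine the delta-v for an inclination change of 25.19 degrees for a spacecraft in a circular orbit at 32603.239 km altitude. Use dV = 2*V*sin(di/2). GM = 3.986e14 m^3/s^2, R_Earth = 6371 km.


r = 38974.2390 km = 3.8974239e+07 m
V = sqrt(mu/r) = 3198.0101 m/s
di = 25.19 deg = 0.4396484 rad
dV = 2*V*sin(di/2) = 2*3198.0101*sin(0.2198242)
dV = 1394.7038 m/s = 1.3947 km/s

1.3947 km/s


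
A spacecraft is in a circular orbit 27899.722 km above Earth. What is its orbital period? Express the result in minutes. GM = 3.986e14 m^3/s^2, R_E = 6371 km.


r = 34270.7220 km = 3.4270722e+07 m
T = 2*pi*sqrt(r^3/mu) = 2*pi*sqrt(4.0250359e+22 / 3.986e14)
T = 63138.7678 s = 1052.3128 min

1052.3128 minutes


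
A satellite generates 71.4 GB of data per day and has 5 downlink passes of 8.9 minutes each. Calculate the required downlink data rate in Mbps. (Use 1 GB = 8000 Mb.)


total contact time = 5 * 8.9 * 60 = 2670.0000 s
data = 71.4 GB = 571200.0000 Mb
rate = 571200.0000 / 2670.0000 = 213.9326 Mbps

213.9326 Mbps


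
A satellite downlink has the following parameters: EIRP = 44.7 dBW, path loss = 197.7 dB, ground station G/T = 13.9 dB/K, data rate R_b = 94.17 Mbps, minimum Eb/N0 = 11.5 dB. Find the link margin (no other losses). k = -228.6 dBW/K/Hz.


C/N0 = EIRP - FSPL + G/T - k = 44.7 - 197.7 + 13.9 - (-228.6)
C/N0 = 89.5000 dB-Hz
R_b = 94.17 Mbps = 9.417e+07 bps -> 10*log10(R_b) = 79.7391 dB-Hz
Eb/N0 = C/N0 - 10*log10(R_b) = 89.5000 - 79.7391 = 9.7609 dB
Margin = Eb/N0 - Eb/N0_req = 9.7609 - 11.5 = -1.7391 dB (negative margin: link does not close)

-1.7391 dB


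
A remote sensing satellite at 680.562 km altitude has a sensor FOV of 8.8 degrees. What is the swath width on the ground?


FOV = 8.8 deg = 0.153589 rad
swath = 2 * alt * tan(FOV/2) = 2 * 680.562 * tan(0.07679449)
swath = 2 * 680.562 * 0.07694581
swath = 104.7328 km

104.7328 km


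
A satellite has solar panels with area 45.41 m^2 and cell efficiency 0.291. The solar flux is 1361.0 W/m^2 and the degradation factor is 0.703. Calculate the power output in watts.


P = area * eta * S * degradation
P = 45.41 * 0.291 * 1361.0 * 0.703
P = 12643.2272 W

12643.2272 W


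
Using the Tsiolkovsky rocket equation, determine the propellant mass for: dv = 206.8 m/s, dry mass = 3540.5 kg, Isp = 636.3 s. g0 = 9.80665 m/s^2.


ve = Isp * g0 = 636.3 * 9.80665 = 6239.971395 m/s
mass ratio = exp(dv/ve) = exp(206.8/6239.971395) = 1.03369646
m_prop = m_dry * (mr - 1) = 3540.5 * (1.03369646 - 1)
m_prop = 119.3023 kg

119.3023 kg


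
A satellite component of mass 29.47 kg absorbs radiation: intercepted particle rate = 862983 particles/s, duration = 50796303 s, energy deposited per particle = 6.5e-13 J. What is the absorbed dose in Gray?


Total energy deposited = rate * time * E_per
  = 862983 * 50796303 * 6.5e-13 = 28.4936 J
Dose = E_total / mass = 28.4936 / 29.47
Dose = 0.9668688 Gy

0.9669 Gy


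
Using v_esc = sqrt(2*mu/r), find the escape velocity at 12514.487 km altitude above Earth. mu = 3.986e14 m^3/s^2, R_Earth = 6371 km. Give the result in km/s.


r = 6371.0 + 12514.487 = 18885.4870 km = 1.8885487e+07 m
v_esc = sqrt(2*mu/r) = sqrt(2*3.986e14 / 1.8885487e+07)
v_esc = 6497.1000 m/s = 6.4971 km/s

6.4971 km/s


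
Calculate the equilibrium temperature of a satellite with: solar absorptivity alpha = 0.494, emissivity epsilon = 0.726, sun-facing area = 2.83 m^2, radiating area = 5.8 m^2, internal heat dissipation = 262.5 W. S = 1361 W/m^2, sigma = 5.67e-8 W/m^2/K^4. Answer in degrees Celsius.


Numerator = alpha*S*A_sun + Q_int = 0.494*1361*2.83 + 262.5 = 2165.2052 W
Denominator = eps*sigma*A_rad = 0.726*5.67e-8*5.8 = 2.3875236e-07 W/K^4
T^4 = 9.0688327e+09 K^4
T = 308.5943 K = 35.4443 C

35.4443 degrees Celsius


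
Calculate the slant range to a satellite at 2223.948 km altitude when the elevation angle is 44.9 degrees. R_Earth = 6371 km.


h = 2223.948 km, el = 44.9 deg
d = -R_E*sin(el) + sqrt((R_E*sin(el))^2 + 2*R_E*h + h^2)
d = -6371.0000*sin(0.7836528) + sqrt((6371.0000*0.7058716)^2 + 2*6371.0000*2223.948 + 2223.948^2)
d = 2817.7722 km

2817.7722 km


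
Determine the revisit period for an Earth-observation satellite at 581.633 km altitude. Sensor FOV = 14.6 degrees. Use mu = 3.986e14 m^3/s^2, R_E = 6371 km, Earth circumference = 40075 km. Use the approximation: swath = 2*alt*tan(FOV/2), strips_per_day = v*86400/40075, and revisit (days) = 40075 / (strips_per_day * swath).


swath = 2*581.633*tan(0.127409) = 149.0178 km
v = sqrt(mu/r) = 7571.7104 m/s = 7.5717 km/s
strips/day = v*86400/40075 = 7.5717*86400/40075 = 16.3243
coverage/day = strips * swath = 16.3243 * 149.0178 = 2432.6094 km
revisit = 40075 / 2432.6094 = 16.4741 days

16.4741 days


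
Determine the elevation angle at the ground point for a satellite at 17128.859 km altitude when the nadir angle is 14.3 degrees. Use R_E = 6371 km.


r = R_E + alt = 23499.8590 km
Law of sines in the satellite / Earth-center / ground-point triangle:
  sin(nadir)/R_E = sin(90 + el)/r  =>  cos(el) = (r/R_E)*sin(nadir)
cos(el) = (23499.8590 / 6371.0000) * sin(14.3 deg) = 0.9110724
el = arccos(0.9110724) = 24.3460 deg
(Earth-central angle = 90 - nadir - el = 51.3540 deg)

24.3460 degrees


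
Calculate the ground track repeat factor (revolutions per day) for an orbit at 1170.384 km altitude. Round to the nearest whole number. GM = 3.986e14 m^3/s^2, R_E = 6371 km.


r = 7.541384e+06 m
T = 2*pi*sqrt(r^3/mu) = 6517.6015 s = 108.6267 min
revs/day = 1440 / 108.6267 = 13.2564
Rounded: 13 revolutions per day

13 revolutions per day


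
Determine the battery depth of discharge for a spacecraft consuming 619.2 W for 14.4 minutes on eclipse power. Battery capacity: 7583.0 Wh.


E_used = P * t / 60 = 619.2 * 14.4 / 60 = 148.6080 Wh
DOD = E_used / E_total * 100 = 148.6080 / 7583.0 * 100
DOD = 1.9598 %

1.9598 %


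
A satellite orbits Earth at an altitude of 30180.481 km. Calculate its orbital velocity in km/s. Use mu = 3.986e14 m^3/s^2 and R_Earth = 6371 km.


r = R_E + alt = 6371.0 + 30180.481 = 36551.4810 km = 3.6551481e+07 m
v = sqrt(mu/r) = sqrt(3.986e14 / 3.6551481e+07) = 3302.2972 m/s = 3.3023 km/s

3.3023 km/s


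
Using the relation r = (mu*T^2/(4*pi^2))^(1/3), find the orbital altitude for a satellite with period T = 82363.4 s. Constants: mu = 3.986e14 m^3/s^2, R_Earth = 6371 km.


T = 82363.4 s
r = (mu*T^2/(4*pi^2))^(1/3) = (3.986e14 * 82363.4^2 / (4*pi^2))^(1/3)
r = 4.091495e+07 m = 40914.9505 km
alt = r - R_E = 40914.9505 - 6371 = 34543.9505 km

34543.9505 km


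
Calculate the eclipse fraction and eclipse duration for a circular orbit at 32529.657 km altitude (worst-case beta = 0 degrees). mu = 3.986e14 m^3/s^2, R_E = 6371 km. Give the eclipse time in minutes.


r = 38900.6570 km
T = 1272.6101 min
Eclipse fraction = arcsin(R_E/r)/pi = arcsin(6371.0000/38900.6570)/pi
= arcsin(0.1637762)/pi = 0.05236748
Eclipse duration = 0.05236748 * 1272.6101 = 66.6434 min

66.6434 minutes


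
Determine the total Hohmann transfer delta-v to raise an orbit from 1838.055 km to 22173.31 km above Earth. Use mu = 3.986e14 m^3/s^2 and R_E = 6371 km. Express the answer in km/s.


r1 = 8209.0550 km = 8.209055e+06 m
r2 = 28544.3100 km = 2.854431e+07 m
dv1 = sqrt(mu/r1)*(sqrt(2*r2/(r1+r2)) - 1) = 1716.3459 m/s
dv2 = sqrt(mu/r2)*(1 - sqrt(2*r1/(r1+r2))) = 1239.2833 m/s
total dv = |dv1| + |dv2| = 1716.3459 + 1239.2833 = 2955.6292 m/s = 2.9556 km/s

2.9556 km/s


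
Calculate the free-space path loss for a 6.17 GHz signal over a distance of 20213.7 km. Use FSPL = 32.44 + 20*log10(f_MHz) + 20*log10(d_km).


f = 6.17 GHz = 6170.0000 MHz
d = 20213.7 km
FSPL = 32.44 + 20*log10(6170.0000) + 20*log10(20213.7)
FSPL = 32.44 + 75.8057 + 86.1129
FSPL = 194.3586 dB

194.3586 dB


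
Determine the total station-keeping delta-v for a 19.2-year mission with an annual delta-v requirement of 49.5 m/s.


dV = rate * years = 49.5 * 19.2
dV = 950.4000 m/s

950.4000 m/s


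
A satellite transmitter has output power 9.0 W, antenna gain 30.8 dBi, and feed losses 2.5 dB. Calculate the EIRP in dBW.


Pt = 9.0 W = 9.5424 dBW
EIRP = Pt_dBW + Gt - losses = 9.5424 + 30.8 - 2.5 = 37.8424 dBW

37.8424 dBW


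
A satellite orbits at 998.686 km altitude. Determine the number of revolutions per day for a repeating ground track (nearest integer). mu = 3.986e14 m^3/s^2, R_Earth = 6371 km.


r = 7.369686e+06 m
T = 2*pi*sqrt(r^3/mu) = 6296.2896 s = 104.9382 min
revs/day = 1440 / 104.9382 = 13.7224
Rounded: 14 revolutions per day

14 revolutions per day


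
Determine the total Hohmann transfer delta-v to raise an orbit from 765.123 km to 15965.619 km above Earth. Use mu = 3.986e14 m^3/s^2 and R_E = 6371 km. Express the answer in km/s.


r1 = 7136.1230 km = 7.136123e+06 m
r2 = 22336.6190 km = 2.2336619e+07 m
dv1 = sqrt(mu/r1)*(sqrt(2*r2/(r1+r2)) - 1) = 1727.6055 m/s
dv2 = sqrt(mu/r2)*(1 - sqrt(2*r1/(r1+r2))) = 1284.6990 m/s
total dv = |dv1| + |dv2| = 1727.6055 + 1284.6990 = 3012.3045 m/s = 3.0123 km/s

3.0123 km/s


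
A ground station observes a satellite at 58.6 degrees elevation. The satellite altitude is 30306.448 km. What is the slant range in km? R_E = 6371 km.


h = 30306.448 km, el = 58.6 deg
d = -R_E*sin(el) + sqrt((R_E*sin(el))^2 + 2*R_E*h + h^2)
d = -6371.0000*sin(1.0228) + sqrt((6371.0000*0.8535508)^2 + 2*6371.0000*30306.448 + 30306.448^2)
d = 31088.9644 km

31088.9644 km


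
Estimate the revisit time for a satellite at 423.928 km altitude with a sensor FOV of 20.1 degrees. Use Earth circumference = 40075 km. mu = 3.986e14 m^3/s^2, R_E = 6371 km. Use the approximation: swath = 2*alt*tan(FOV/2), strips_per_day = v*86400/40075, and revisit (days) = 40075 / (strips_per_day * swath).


swath = 2*423.928*tan(0.1754056) = 150.2629 km
v = sqrt(mu/r) = 7659.0732 m/s = 7.6591 km/s
strips/day = v*86400/40075 = 7.6591*86400/40075 = 16.5126
coverage/day = strips * swath = 16.5126 * 150.2629 = 2481.2368 km
revisit = 40075 / 2481.2368 = 16.1512 days

16.1512 days


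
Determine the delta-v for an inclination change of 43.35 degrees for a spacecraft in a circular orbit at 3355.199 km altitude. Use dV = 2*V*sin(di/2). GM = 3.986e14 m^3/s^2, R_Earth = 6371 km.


r = 9726.1990 km = 9.726199e+06 m
V = sqrt(mu/r) = 6401.7258 m/s
di = 43.35 deg = 0.7566002 rad
dV = 2*V*sin(di/2) = 2*6401.7258*sin(0.3783001)
dV = 4728.8436 m/s = 4.7288 km/s

4.7288 km/s


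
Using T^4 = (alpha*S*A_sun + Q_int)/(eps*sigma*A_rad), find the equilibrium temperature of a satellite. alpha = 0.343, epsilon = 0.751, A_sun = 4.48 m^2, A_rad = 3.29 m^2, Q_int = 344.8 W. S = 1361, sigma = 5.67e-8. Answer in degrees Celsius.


Numerator = alpha*S*A_sun + Q_int = 0.343*1361*4.48 + 344.8 = 2436.1670 W
Denominator = eps*sigma*A_rad = 0.751*5.67e-8*3.29 = 1.4009379e-07 W/K^4
T^4 = 1.7389543e+10 K^4
T = 363.1383 K = 89.9883 C

89.9883 degrees Celsius


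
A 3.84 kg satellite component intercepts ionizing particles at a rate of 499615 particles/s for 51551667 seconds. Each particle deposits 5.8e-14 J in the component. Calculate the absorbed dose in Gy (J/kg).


Total energy deposited = rate * time * E_per
  = 499615 * 51551667 * 5.8e-14 = 1.4938 J
Dose = E_total / mass = 1.4938 / 3.84
Dose = 0.3890227 Gy

0.3890 Gy


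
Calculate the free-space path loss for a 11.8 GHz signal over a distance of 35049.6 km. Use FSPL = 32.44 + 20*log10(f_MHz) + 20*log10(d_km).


f = 11.8 GHz = 11800.0000 MHz
d = 35049.6 km
FSPL = 32.44 + 20*log10(11800.0000) + 20*log10(35049.6)
FSPL = 32.44 + 81.4376 + 90.8937
FSPL = 204.7713 dB

204.7713 dB


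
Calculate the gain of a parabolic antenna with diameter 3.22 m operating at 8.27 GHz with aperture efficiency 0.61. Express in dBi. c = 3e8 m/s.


lambda = c/f = 3e8 / 8.27e+09 = 0.0362757 m
G = eta*(pi*D/lambda)^2 = 0.61*(pi*3.22/0.0362757)^2
G = 47436.1937 (linear)
G = 10*log10(47436.1937) = 46.7611 dBi

46.7611 dBi


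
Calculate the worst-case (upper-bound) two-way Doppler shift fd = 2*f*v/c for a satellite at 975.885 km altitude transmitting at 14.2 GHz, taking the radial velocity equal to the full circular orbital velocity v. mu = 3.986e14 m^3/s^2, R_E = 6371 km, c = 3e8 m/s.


r = 7.346885e+06 m
v = sqrt(mu/r) = 7365.7509 m/s (worst-case radial velocity)
f = 14.2 GHz = 1.42e+10 Hz
fd = 2*f*v/c = 2*1.42e+10*7365.7509/3.0e+08
fd = 697291.0831 Hz

697291.0831 Hz


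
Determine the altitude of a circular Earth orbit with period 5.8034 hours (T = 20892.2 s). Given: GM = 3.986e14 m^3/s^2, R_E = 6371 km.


T = 20892.2 s
r = (mu*T^2/(4*pi^2))^(1/3) = (3.986e14 * 20892.2^2 / (4*pi^2))^(1/3)
r = 1.6395147e+07 m = 16395.1465 km
alt = r - R_E = 16395.1465 - 6371 = 10024.1465 km

10024.1465 km


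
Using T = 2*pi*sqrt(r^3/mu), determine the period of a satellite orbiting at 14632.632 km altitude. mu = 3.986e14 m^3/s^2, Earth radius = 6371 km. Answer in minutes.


r = 21003.6320 km = 2.1003632e+07 m
T = 2*pi*sqrt(r^3/mu) = 2*pi*sqrt(9.265806e+21 / 3.986e14)
T = 30293.7350 s = 504.8956 min

504.8956 minutes


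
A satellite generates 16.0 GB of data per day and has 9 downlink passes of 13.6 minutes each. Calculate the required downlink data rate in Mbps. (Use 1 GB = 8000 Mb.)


total contact time = 9 * 13.6 * 60 = 7344.0000 s
data = 16.0 GB = 128000.0000 Mb
rate = 128000.0000 / 7344.0000 = 17.4292 Mbps

17.4292 Mbps


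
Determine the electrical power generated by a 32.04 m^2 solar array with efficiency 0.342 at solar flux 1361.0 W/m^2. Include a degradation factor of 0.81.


P = area * eta * S * degradation
P = 32.04 * 0.342 * 1361.0 * 0.81
P = 12079.8560 W

12079.8560 W


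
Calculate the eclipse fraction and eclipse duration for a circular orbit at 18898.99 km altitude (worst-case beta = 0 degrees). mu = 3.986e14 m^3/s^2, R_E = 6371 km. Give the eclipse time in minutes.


r = 25269.9900 km
T = 666.2966 min
Eclipse fraction = arcsin(R_E/r)/pi = arcsin(6371.0000/25269.9900)/pi
= arcsin(0.2521172)/pi = 0.08112686
Eclipse duration = 0.08112686 * 666.2966 = 54.0545 min

54.0545 minutes


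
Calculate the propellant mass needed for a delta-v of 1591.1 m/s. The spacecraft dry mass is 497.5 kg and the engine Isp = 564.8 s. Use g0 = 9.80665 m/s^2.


ve = Isp * g0 = 564.8 * 9.80665 = 5538.795920 m/s
mass ratio = exp(dv/ve) = exp(1591.1/5538.795920) = 1.33277682
m_prop = m_dry * (mr - 1) = 497.5 * (1.33277682 - 1)
m_prop = 165.5565 kg

165.5565 kg


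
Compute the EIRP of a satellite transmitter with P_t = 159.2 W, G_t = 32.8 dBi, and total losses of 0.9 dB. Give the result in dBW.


Pt = 159.2 W = 22.0194 dBW
EIRP = Pt_dBW + Gt - losses = 22.0194 + 32.8 - 0.9 = 53.9194 dBW

53.9194 dBW


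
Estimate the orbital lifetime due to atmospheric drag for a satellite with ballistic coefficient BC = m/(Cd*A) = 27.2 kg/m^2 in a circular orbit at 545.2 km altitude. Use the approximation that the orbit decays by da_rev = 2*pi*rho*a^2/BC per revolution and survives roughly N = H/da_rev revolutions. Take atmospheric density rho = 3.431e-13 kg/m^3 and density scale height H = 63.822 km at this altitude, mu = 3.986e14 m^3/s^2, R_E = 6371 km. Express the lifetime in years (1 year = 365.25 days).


a = R_E + alt = 6916.2000 km = 6.9162e+06 m
da_rev = 2*pi*rho*a^2/BC = 2*pi*3.431e-13*(6.9162e+06)^2/27.2 = 3.791113 m per revolution
N = H/da_rev = 63822.0000 m / 3.791113 m = 16834.6325 revolutions
P = 2*pi*sqrt(a^3/mu) = 5724.1702 s
lifetime = N*P = 16834.6325 * 5724.1702 = 9.6364301e+07 s = 1115.3276 days
years = 1115.3276 / 365.25 = 3.0536 years

3.0536 years


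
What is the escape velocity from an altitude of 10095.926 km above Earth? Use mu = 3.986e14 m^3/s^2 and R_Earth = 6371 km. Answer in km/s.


r = 6371.0 + 10095.926 = 16466.9260 km = 1.6466926e+07 m
v_esc = sqrt(2*mu/r) = sqrt(2*3.986e14 / 1.6466926e+07)
v_esc = 6957.8871 m/s = 6.9579 km/s

6.9579 km/s


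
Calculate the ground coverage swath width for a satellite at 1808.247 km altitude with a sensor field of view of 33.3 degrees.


FOV = 33.3 deg = 0.5811946 rad
swath = 2 * alt * tan(FOV/2) = 2 * 1808.247 * tan(0.2905973)
swath = 2 * 1808.247 * 0.2990634
swath = 1081.5610 km

1081.5610 km


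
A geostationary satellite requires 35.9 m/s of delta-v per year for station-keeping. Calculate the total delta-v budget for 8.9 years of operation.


dV = rate * years = 35.9 * 8.9
dV = 319.5100 m/s

319.5100 m/s


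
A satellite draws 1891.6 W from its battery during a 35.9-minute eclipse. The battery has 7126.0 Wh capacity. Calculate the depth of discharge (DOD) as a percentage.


E_used = P * t / 60 = 1891.6 * 35.9 / 60 = 1131.8073 Wh
DOD = E_used / E_total * 100 = 1131.8073 / 7126.0 * 100
DOD = 15.8828 %

15.8828 %


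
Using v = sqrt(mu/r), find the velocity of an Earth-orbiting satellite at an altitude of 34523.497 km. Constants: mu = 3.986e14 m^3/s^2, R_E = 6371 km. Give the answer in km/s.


r = R_E + alt = 6371.0 + 34523.497 = 40894.4970 km = 4.0894497e+07 m
v = sqrt(mu/r) = sqrt(3.986e14 / 4.0894497e+07) = 3122.0238 m/s = 3.1220 km/s

3.1220 km/s


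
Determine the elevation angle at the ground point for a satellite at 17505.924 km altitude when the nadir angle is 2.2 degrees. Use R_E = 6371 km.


r = R_E + alt = 23876.9240 km
Law of sines in the satellite / Earth-center / ground-point triangle:
  sin(nadir)/R_E = sin(90 + el)/r  =>  cos(el) = (r/R_E)*sin(nadir)
cos(el) = (23876.9240 / 6371.0000) * sin(2.2 deg) = 0.143868
el = arccos(0.143868) = 81.7283 deg
(Earth-central angle = 90 - nadir - el = 6.0717 deg)

81.7283 degrees


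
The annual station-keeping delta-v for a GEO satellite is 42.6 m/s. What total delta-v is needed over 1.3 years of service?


dV = rate * years = 42.6 * 1.3
dV = 55.3800 m/s

55.3800 m/s


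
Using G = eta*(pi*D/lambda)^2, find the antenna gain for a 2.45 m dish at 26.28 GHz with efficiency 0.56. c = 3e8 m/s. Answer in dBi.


lambda = c/f = 3e8 / 2.628e+10 = 0.01141553 m
G = eta*(pi*D/lambda)^2 = 0.56*(pi*2.45/0.01141553)^2
G = 254582.2693 (linear)
G = 10*log10(254582.2693) = 54.0583 dBi

54.0583 dBi


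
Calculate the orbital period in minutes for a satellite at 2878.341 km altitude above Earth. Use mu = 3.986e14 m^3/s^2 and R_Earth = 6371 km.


r = 9249.3410 km = 9.249341e+06 m
T = 2*pi*sqrt(r^3/mu) = 2*pi*sqrt(7.9128398e+20 / 3.986e14)
T = 8852.7339 s = 147.5456 min

147.5456 minutes


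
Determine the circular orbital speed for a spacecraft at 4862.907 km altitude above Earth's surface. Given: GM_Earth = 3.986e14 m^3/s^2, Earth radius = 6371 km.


r = R_E + alt = 6371.0 + 4862.907 = 11233.9070 km = 1.1233907e+07 m
v = sqrt(mu/r) = sqrt(3.986e14 / 1.1233907e+07) = 5956.6658 m/s = 5.9567 km/s

5.9567 km/s


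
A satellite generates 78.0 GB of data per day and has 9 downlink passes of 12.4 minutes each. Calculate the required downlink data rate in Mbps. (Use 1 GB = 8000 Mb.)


total contact time = 9 * 12.4 * 60 = 6696.0000 s
data = 78.0 GB = 624000.0000 Mb
rate = 624000.0000 / 6696.0000 = 93.1900 Mbps

93.1900 Mbps


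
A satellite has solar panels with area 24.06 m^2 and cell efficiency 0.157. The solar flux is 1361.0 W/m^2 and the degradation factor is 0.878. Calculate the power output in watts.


P = area * eta * S * degradation
P = 24.06 * 0.157 * 1361.0 * 0.878
P = 4513.8582 W

4513.8582 W


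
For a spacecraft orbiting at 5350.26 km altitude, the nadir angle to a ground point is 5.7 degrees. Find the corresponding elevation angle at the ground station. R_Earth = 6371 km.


r = R_E + alt = 11721.2600 km
Law of sines in the satellite / Earth-center / ground-point triangle:
  sin(nadir)/R_E = sin(90 + el)/r  =>  cos(el) = (r/R_E)*sin(nadir)
cos(el) = (11721.2600 / 6371.0000) * sin(5.7 deg) = 0.1827268
el = arccos(0.1827268) = 79.4714 deg
(Earth-central angle = 90 - nadir - el = 4.8286 deg)

79.4714 degrees


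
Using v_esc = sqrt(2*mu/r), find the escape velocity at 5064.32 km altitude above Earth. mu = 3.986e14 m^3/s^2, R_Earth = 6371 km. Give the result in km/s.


r = 6371.0 + 5064.32 = 11435.3200 km = 1.143532e+07 m
v_esc = sqrt(2*mu/r) = sqrt(2*3.986e14 / 1.143532e+07)
v_esc = 8349.4811 m/s = 8.3495 km/s

8.3495 km/s


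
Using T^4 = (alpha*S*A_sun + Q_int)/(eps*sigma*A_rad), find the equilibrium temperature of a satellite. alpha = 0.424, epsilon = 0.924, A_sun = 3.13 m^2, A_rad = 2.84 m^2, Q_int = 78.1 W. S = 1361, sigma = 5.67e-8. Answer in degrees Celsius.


Numerator = alpha*S*A_sun + Q_int = 0.424*1361*3.13 + 78.1 = 1884.3103 W
Denominator = eps*sigma*A_rad = 0.924*5.67e-8*2.84 = 1.4878987e-07 W/K^4
T^4 = 1.2664238e+10 K^4
T = 335.4631 K = 62.3131 C

62.3131 degrees Celsius


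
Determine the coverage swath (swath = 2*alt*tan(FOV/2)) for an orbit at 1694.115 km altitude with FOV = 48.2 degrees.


FOV = 48.2 deg = 0.8412487 rad
swath = 2 * alt * tan(FOV/2) = 2 * 1694.115 * tan(0.4206243)
swath = 2 * 1694.115 * 0.4473216
swath = 1515.6285 km

1515.6285 km


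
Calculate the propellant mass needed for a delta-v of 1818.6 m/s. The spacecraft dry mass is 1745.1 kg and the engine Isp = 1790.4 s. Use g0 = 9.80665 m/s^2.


ve = Isp * g0 = 1790.4 * 9.80665 = 17557.826160 m/s
mass ratio = exp(dv/ve) = exp(1818.6/17557.826160) = 1.10913202
m_prop = m_dry * (mr - 1) = 1745.1 * (1.10913202 - 1)
m_prop = 190.4463 kg

190.4463 kg


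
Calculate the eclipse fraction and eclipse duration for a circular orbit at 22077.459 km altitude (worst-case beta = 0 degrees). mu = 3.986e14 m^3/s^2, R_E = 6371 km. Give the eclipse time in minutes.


r = 28448.4590 km
T = 795.8809 min
Eclipse fraction = arcsin(R_E/r)/pi = arcsin(6371.0000/28448.4590)/pi
= arcsin(0.2239489)/pi = 0.07189486
Eclipse duration = 0.07189486 * 795.8809 = 57.2197 min

57.2197 minutes


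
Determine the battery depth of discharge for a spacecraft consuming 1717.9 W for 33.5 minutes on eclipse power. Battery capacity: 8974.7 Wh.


E_used = P * t / 60 = 1717.9 * 33.5 / 60 = 959.1608 Wh
DOD = E_used / E_total * 100 = 959.1608 / 8974.7 * 100
DOD = 10.6874 %

10.6874 %


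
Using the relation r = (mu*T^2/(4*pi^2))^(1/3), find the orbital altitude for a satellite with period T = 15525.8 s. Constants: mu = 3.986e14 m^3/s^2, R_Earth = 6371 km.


T = 15525.8 s
r = (mu*T^2/(4*pi^2))^(1/3) = (3.986e14 * 15525.8^2 / (4*pi^2))^(1/3)
r = 1.3451225e+07 m = 13451.2252 km
alt = r - R_E = 13451.2252 - 6371 = 7080.2252 km

7080.2252 km


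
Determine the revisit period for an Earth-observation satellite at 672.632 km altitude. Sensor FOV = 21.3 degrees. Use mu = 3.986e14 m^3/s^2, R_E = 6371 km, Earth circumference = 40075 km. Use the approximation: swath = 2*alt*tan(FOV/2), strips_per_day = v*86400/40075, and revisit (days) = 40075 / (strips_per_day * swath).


swath = 2*672.632*tan(0.1858776) = 252.9746 km
v = sqrt(mu/r) = 7522.6407 m/s = 7.5226 km/s
strips/day = v*86400/40075 = 7.5226*86400/40075 = 16.2185
coverage/day = strips * swath = 16.2185 * 252.9746 = 4102.8670 km
revisit = 40075 / 4102.8670 = 9.7676 days

9.7676 days


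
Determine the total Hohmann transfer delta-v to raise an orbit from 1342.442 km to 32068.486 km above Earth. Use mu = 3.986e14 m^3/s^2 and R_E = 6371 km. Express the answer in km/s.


r1 = 7713.4420 km = 7.713442e+06 m
r2 = 38439.4860 km = 3.8439486e+07 m
dv1 = sqrt(mu/r1)*(sqrt(2*r2/(r1+r2)) - 1) = 2089.2751 m/s
dv2 = sqrt(mu/r2)*(1 - sqrt(2*r1/(r1+r2))) = 1358.4365 m/s
total dv = |dv1| + |dv2| = 2089.2751 + 1358.4365 = 3447.7117 m/s = 3.4477 km/s

3.4477 km/s


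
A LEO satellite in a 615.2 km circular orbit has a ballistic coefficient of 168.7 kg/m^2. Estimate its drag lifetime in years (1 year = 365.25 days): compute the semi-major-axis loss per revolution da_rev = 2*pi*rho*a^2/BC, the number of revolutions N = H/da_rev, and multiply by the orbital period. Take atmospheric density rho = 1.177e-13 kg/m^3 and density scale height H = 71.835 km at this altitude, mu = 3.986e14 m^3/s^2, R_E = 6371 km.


a = R_E + alt = 6986.2000 km = 6.9862e+06 m
da_rev = 2*pi*rho*a^2/BC = 2*pi*1.177e-13*(6.9862e+06)^2/168.7 = 0.213955412 m per revolution
N = H/da_rev = 71835.0000 m / 0.213955412 m = 335747.5241 revolutions
P = 2*pi*sqrt(a^3/mu) = 5811.2926 s
lifetime = N*P = 335747.5241 * 5811.2926 = 1.9511271e+09 s = 22582.4896 days
years = 22582.4896 / 365.25 = 61.8275 years

61.8275 years


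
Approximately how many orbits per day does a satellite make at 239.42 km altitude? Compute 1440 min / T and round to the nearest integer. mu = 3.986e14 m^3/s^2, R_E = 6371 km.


r = 6.61042e+06 m
T = 2*pi*sqrt(r^3/mu) = 5348.7808 s = 89.1463 min
revs/day = 1440 / 89.1463 = 16.1532
Rounded: 16 revolutions per day

16 revolutions per day


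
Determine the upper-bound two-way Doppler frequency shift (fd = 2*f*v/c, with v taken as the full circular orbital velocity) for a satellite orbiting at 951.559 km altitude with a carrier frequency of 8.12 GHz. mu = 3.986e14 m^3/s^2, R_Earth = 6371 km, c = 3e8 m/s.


r = 7.322559e+06 m
v = sqrt(mu/r) = 7377.9755 m/s (worst-case radial velocity)
f = 8.12 GHz = 8.12e+09 Hz
fd = 2*f*v/c = 2*8.12e+09*7377.9755/3.0e+08
fd = 399394.4058 Hz

399394.4058 Hz


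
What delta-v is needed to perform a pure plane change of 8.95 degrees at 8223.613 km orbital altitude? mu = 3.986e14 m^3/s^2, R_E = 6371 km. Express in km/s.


r = 14594.6130 km = 1.4594613e+07 m
V = sqrt(mu/r) = 5226.0355 m/s
di = 8.95 deg = 0.156207 rad
dV = 2*V*sin(di/2) = 2*5226.0355*sin(0.07810348)
dV = 815.5134 m/s = 0.8155134 km/s

0.8155 km/s


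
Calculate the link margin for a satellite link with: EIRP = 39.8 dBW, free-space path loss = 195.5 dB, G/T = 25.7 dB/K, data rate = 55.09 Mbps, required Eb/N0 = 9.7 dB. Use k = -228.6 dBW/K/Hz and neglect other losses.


C/N0 = EIRP - FSPL + G/T - k = 39.8 - 195.5 + 25.7 - (-228.6)
C/N0 = 98.6000 dB-Hz
R_b = 55.09 Mbps = 5.509e+07 bps -> 10*log10(R_b) = 77.4107 dB-Hz
Eb/N0 = C/N0 - 10*log10(R_b) = 98.6000 - 77.4107 = 21.1893 dB
Margin = Eb/N0 - Eb/N0_req = 21.1893 - 9.7 = 11.4893 dB (link closes)

11.4893 dB


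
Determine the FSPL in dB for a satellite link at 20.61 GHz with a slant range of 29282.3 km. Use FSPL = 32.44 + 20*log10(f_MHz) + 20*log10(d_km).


f = 20.61 GHz = 20610.0000 MHz
d = 29282.3 km
FSPL = 32.44 + 20*log10(20610.0000) + 20*log10(29282.3)
FSPL = 32.44 + 86.2816 + 89.3321
FSPL = 208.0537 dB

208.0537 dB


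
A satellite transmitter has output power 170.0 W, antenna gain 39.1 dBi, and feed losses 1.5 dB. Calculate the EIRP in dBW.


Pt = 170.0 W = 22.3045 dBW
EIRP = Pt_dBW + Gt - losses = 22.3045 + 39.1 - 1.5 = 59.9045 dBW

59.9045 dBW


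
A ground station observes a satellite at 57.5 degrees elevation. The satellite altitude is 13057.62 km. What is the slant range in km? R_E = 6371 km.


h = 13057.62 km, el = 57.5 deg
d = -R_E*sin(el) + sqrt((R_E*sin(el))^2 + 2*R_E*h + h^2)
d = -6371.0000*sin(1.0036) + sqrt((6371.0000*0.8433914)^2 + 2*6371.0000*13057.62 + 13057.62^2)
d = 13751.4339 km

13751.4339 km


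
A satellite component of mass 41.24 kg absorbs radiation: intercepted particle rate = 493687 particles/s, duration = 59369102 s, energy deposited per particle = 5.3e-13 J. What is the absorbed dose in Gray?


Total energy deposited = rate * time * E_per
  = 493687 * 59369102 * 5.3e-13 = 15.5342 J
Dose = E_total / mass = 15.5342 / 41.24
Dose = 0.3766772 Gy

0.3767 Gy
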